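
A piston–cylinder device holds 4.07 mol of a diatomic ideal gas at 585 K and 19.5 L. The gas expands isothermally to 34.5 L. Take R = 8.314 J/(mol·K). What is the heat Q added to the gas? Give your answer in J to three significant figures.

Q ≈ 11300 J

Isothermal ⇒ ΔU = 0, so Q = W = nRT ln(V₂/V₁).
Q = (4.07)(8.314)(585) ln(34.5/19.5) = 19795 × 0.5705 = 11294 J.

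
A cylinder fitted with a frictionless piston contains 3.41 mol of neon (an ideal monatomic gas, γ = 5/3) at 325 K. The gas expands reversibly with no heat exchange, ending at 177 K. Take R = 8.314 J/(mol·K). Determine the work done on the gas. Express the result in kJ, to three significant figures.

W ≈ -6.29 kJ

Adiabatic ⇒ Q = 0, so W_by = −ΔU = nCᵥ(T₁ − T₂).
Cᵥ = 3R/2 = 12.47 J/(mol·K).
W = (3.41)(12.47)(325 − 177) = 6294 J.
Work on gas = −W_by = -6294 J.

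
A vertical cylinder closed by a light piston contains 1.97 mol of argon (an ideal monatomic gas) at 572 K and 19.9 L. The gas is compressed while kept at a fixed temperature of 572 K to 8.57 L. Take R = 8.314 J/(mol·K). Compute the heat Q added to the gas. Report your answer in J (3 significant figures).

Isothermal ⇒ ΔU = 0, so Q = W = nRT ln(V₂/V₁).
Q = (1.97)(8.314)(572) ln(8.57/19.9) = 9369 × -0.8425 = -7893 J.

Q ≈ -7890 J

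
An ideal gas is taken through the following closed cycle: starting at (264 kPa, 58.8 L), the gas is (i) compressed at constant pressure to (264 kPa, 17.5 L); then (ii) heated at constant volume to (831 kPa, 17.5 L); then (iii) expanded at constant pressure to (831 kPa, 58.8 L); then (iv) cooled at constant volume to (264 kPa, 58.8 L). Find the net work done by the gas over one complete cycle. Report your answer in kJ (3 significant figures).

W_net ≈ 23.4 kJ

Constant-volume legs do no work.
W(i) = (264)(17.5 − 58.8) = -10903 J; W(iii) = (831)(58.8 − 17.5) = 34320 J.
W_net = -10903 + 34320 = 23417 J (the clockwise enclosed area).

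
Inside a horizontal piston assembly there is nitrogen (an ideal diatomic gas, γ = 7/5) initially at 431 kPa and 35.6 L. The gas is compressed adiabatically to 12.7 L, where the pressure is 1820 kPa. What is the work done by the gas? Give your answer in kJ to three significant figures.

W ≈ -19.4 kJ

Adiabatic: W = (P₁V₁ − P₂V₂)/(γ − 1) with γ = 7/5.
P₁V₁ = 15344 J, P₂V₂ = 23114 J.
W = (15344 − 23114) / 0.4 = -19426 J.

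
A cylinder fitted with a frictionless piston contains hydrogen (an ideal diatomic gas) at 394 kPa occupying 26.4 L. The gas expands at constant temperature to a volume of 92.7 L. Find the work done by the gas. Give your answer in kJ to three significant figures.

W ≈ 13.1 kJ

Isothermal: W = nRT ln(V₂/V₁) = P₁V₁ ln(V₂/V₁).
P₁V₁ = (394 kPa)(26.4 L) = 10402 J.
W = 10402 × ln(92.7/26.4) = 10402 × 1.256
W_by_gas = 13064 J.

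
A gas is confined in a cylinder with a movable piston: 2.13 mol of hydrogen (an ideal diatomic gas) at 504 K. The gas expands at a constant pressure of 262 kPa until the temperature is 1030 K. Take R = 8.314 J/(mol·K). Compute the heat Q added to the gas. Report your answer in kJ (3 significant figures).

Isobaric: W = nRΔT = (2.13)(8.314)(526) = 9315 J.
ΔU = nCᵥΔT with Cᵥ = 5R/2: ΔU = (2.13)(20.79)(526) = 23287 J.
Q = ΔU + W = 23287 + 9315 = 32602 J.

Q ≈ 32.6 kJ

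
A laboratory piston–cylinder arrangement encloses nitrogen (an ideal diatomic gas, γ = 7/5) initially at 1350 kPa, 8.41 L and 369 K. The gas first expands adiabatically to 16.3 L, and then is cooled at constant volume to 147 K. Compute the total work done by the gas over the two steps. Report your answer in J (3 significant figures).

Step 1 (adiabatic): W = (P₁V₁ − P₂V₂)/(γ−1) = (11354 − 8713)/0.4 = 6601 J.
Step 2 (isochoric): W = 0 (constant volume).
W_total = 6601 + 0 = 6601 J.

W_total ≈ 6600 J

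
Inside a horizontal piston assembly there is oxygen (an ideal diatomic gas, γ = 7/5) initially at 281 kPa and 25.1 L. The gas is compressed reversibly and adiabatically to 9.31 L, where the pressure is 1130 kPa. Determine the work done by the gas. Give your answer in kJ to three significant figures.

Adiabatic: W = (P₁V₁ − P₂V₂)/(γ − 1) with γ = 7/5.
P₁V₁ = 7053 J, P₂V₂ = 10520 J.
W = (7053 − 10520) / 0.4 = -8668 J.

W ≈ -8.67 kJ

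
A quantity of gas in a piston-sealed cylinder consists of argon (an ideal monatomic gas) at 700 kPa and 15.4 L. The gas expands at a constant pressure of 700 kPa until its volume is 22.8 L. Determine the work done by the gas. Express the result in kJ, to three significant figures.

Isobaric: W = P ΔV.
W = (700 kPa)(22.8 − 15.4 L) = (700)(7.4) = 5180 J.

W ≈ 5.18 kJ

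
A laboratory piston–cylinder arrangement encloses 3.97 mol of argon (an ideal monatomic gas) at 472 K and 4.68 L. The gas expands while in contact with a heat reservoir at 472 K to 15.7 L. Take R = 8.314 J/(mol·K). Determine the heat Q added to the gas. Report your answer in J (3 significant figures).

Isothermal ⇒ ΔU = 0, so Q = W = nRT ln(V₂/V₁).
Q = (3.97)(8.314)(472) ln(15.7/4.68) = 15579 × 1.21 = 18856 J.

Q ≈ 18900 J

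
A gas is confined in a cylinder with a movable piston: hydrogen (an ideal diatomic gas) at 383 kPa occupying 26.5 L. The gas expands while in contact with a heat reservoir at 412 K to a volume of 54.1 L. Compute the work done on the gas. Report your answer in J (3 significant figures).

W ≈ -7240 J

Isothermal: W = nRT ln(V₂/V₁) = P₁V₁ ln(V₂/V₁).
P₁V₁ = (383 kPa)(26.5 L) = 10150 J.
W = 10150 × ln(54.1/26.5) = 10150 × 0.7137
W_by_gas = 7244 J; work on gas = −W_by = -7244 J.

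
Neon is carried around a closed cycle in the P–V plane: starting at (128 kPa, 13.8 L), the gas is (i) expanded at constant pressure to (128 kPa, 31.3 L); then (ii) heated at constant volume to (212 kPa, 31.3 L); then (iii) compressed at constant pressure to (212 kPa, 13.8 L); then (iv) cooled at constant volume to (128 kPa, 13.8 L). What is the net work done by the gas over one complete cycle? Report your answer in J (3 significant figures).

W_net ≈ -1470 J

Constant-volume legs do no work.
W(i) = (128)(31.3 − 13.8) = 2240 J; W(iii) = (212)(13.8 − 31.3) = -3710 J.
W_net = 2240 − 3710 = -1470 J (the counter-clockwise enclosed area).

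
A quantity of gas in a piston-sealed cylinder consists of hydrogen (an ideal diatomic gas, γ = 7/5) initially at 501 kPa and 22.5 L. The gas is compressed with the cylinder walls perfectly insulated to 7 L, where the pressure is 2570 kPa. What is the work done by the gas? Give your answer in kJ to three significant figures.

W ≈ -16.8 kJ

Adiabatic: W = (P₁V₁ − P₂V₂)/(γ − 1) with γ = 7/5.
P₁V₁ = 11272 J, P₂V₂ = 17990 J.
W = (11272 − 17990) / 0.4 = -16794 J.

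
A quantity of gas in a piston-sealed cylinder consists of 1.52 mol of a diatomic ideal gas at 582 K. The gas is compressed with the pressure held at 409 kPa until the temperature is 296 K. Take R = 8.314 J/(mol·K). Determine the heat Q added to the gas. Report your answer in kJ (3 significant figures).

Isobaric: W = nRΔT = (1.52)(8.314)(-286) = -3614 J.
ΔU = nCᵥΔT with Cᵥ = 5R/2: ΔU = (1.52)(20.79)(-286) = -9036 J.
Q = ΔU + W = -9036 − 3614 = -12650 J.

Q ≈ -12.6 kJ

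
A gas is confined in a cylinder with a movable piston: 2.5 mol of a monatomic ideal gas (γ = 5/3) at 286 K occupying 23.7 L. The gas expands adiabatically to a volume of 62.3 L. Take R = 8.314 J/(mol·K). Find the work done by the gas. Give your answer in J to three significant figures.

Adiabatic: TV^(γ−1) = const with γ = 5/3.
T₂ = T₁ (V₁/V₂)^(γ−1) = 286 × (23.7/62.3)^0.667 = 286 × 0.525 = 150.2 K.
W_by = nCᵥ(T₁ − T₂) = (2.5)(12.47)(286 − 150.2) = 4235 J.

W ≈ 4240 J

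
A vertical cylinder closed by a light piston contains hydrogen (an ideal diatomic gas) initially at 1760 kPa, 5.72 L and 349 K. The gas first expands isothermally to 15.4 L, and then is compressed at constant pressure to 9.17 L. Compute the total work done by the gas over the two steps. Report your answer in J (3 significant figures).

Step 1 (isothermal): W = P₁V₁ ln(V₂/V₁) = (10067) ln(15.4/5.72) = 9971 J.
After step 1: P = 653.7 kPa, V = 15.4 L, T = 349 K.
Step 2 (isobaric): W = PΔV = (653.7 kPa)(9.17 − 15.4 L) = -4073 J.
W_total = 9971 − 4073 = 5898 J.

W_total ≈ 5900 J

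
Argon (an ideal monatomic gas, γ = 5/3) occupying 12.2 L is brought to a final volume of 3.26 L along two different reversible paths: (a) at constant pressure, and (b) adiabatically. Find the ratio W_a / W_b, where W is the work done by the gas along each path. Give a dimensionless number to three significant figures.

W_a / W_b ≈ 0.346

Path (a) isobaric: W = P₁(V₂ − V₁) → W_a/(P₁V₁) = -0.7328.
Path (b) adiabatic: W = P₁V₁(1 − (V₁/V₂)^(γ−1))/(γ−1) → W_b/(P₁V₁) = -2.116.
W_a / W_b = -0.7328 / -2.116 = 0.3464.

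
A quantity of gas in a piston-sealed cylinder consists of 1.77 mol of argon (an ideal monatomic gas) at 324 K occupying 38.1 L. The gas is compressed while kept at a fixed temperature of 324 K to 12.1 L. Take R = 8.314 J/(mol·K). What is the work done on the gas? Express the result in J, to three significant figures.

W ≈ 5470 J

Isothermal: W = nRT ln(V₂/V₁).
W = (1.77)(8.314)(324) × ln(12.1/38.1)
  = 4768 × -1.147
W_by_gas = -5469 J; work on gas = −W_by = 5469 J.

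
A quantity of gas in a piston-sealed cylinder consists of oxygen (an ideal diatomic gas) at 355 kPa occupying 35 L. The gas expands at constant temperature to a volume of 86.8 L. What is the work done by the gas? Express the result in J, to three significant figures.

W ≈ 11300 J

Isothermal: W = nRT ln(V₂/V₁) = P₁V₁ ln(V₂/V₁).
P₁V₁ = (355 kPa)(35 L) = 12425 J.
W = 12425 × ln(86.8/35) = 12425 × 0.9083
W_by_gas = 11285 J.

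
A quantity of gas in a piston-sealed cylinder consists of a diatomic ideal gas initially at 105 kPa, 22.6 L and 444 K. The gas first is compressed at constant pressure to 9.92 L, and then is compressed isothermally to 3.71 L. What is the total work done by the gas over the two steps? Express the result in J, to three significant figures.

W_total ≈ -2360 J

Step 1 (isobaric): W = PΔV = (105 kPa)(9.92 − 22.6 L) = -1331 J.
After step 1: P = 105 kPa, V = 9.92 L, T = 194.9 K.
Step 2 (isothermal): W = P₁V₁ ln(V₂/V₁) = (1042) ln(3.71/9.92) = -1024 J.
W_total = -1331 − 1024 = -2356 J.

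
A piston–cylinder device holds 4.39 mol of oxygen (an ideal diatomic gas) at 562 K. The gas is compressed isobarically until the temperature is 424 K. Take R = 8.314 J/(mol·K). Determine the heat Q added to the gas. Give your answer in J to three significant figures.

Isobaric: W = nRΔT = (4.39)(8.314)(-138) = -5037 J.
ΔU = nCᵥΔT with Cᵥ = 5R/2: ΔU = (4.39)(20.79)(-138) = -12592 J.
Q = ΔU + W = -12592 − 5037 = -17629 J.

Q ≈ -17600 J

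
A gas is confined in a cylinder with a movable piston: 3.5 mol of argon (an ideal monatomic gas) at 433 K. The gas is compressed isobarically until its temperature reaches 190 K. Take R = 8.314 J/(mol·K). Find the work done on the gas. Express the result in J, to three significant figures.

W ≈ 7070 J

Isobaric: W = P ΔV = nR ΔT.
W = (3.5)(8.314)(190 − 433) = -7071 J.
Work on gas = −W_by = 7071 J.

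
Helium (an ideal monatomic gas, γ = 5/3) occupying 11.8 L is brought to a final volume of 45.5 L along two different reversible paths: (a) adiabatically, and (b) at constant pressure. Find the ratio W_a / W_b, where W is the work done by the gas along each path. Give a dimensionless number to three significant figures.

W_a / W_b ≈ 0.312

Path (a) adiabatic: W = P₁V₁(1 − (V₁/V₂)^(γ−1))/(γ−1) → W_a/(P₁V₁) = 0.89.
Path (b) isobaric: W = P₁(V₂ − V₁) → W_b/(P₁V₁) = 2.856.
W_a / W_b = 0.89 / 2.856 = 0.3116.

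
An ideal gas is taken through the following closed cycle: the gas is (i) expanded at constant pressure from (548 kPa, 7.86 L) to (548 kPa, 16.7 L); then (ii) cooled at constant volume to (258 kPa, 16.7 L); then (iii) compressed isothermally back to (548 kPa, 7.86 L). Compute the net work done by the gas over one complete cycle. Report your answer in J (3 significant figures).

Leg (i): W = PΔV = (548)(16.7 − 7.86) = 4844 J.
Leg (ii): W = 0.
Leg (iii): W = PᵢVᵢ ln(V_f/Vᵢ) = (4309) ln(7.86/16.7) = -3247 J.
W_net = 4844 − 3247 = 1597 J.

W_net ≈ 1600 J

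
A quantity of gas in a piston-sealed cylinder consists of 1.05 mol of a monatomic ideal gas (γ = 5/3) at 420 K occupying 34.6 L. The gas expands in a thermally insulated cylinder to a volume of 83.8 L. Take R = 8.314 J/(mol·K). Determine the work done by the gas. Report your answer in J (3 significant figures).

Adiabatic: TV^(γ−1) = const with γ = 5/3.
T₂ = T₁ (V₁/V₂)^(γ−1) = 420 × (34.6/83.8)^0.667 = 420 × 0.5545 = 232.9 K.
W_by = nCᵥ(T₁ − T₂) = (1.05)(12.47)(420 − 232.9) = 2450 J.

W ≈ 2450 J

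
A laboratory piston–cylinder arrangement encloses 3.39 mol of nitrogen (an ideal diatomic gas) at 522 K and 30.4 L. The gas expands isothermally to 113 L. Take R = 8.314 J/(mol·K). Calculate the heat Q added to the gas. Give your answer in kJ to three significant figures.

Isothermal ⇒ ΔU = 0, so Q = W = nRT ln(V₂/V₁).
Q = (3.39)(8.314)(522) ln(113/30.4) = 14712 × 1.313 = 19316 J.

Q ≈ 19.3 kJ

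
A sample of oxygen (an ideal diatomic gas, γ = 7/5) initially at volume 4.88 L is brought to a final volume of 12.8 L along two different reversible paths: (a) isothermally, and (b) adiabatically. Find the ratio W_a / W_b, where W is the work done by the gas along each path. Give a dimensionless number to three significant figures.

Path (a) isothermal: W = P₁V₁ ln(V₂/V₁) → W_a/(P₁V₁) = 0.9643.
Path (b) adiabatic: W = P₁V₁(1 − (V₁/V₂)^(γ−1))/(γ−1) → W_b/(P₁V₁) = 0.8001.
W_a / W_b = 0.9643 / 0.8001 = 1.205.

W_a / W_b ≈ 1.21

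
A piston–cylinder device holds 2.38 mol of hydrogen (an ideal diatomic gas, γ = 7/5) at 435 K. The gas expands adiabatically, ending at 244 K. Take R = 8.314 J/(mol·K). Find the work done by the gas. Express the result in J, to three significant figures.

Adiabatic ⇒ Q = 0, so W_by = −ΔU = nCᵥ(T₁ − T₂).
Cᵥ = 5R/2 = 20.79 J/(mol·K).
W = (2.38)(20.79)(435 − 244) = 9448 J.

W ≈ 9450 J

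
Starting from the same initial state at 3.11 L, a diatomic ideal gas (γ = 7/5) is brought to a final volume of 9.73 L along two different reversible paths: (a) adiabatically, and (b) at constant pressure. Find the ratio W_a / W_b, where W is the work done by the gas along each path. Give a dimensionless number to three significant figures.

W_a / W_b ≈ 0.430

Path (a) adiabatic: W = P₁V₁(1 − (V₁/V₂)^(γ−1))/(γ−1) → W_a/(P₁V₁) = 0.9158.
Path (b) isobaric: W = P₁(V₂ − V₁) → W_b/(P₁V₁) = 2.129.
W_a / W_b = 0.9158 / 2.129 = 0.4303.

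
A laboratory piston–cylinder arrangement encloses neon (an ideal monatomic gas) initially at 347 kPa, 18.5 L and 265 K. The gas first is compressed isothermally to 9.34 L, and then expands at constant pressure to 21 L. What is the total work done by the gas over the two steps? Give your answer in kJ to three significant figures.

Step 1 (isothermal): W = P₁V₁ ln(V₂/V₁) = (6420) ln(9.34/18.5) = -4388 J.
After step 1: P = 687.3 kPa, V = 9.34 L, T = 265 K.
Step 2 (isobaric): W = PΔV = (687.3 kPa)(21 − 9.34 L) = 8014 J.
W_total = -4388 + 8014 = 3627 J.

W_total ≈ 3.63 kJ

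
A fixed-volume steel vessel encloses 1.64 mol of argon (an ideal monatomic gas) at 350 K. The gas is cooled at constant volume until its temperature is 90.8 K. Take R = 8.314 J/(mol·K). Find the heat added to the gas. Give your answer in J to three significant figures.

Q ≈ -5300 J

Constant volume ⇒ W = 0, so Q = ΔU = nCᵥΔT with Cᵥ = 3R/2 = 12.47 J/(mol·K).
ΔU = (1.64)(12.47)(90.8 − 350) = -5301 J.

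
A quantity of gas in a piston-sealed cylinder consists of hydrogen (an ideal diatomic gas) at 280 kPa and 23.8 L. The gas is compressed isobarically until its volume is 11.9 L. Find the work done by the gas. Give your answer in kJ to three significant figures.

W ≈ -3.33 kJ

Isobaric: W = P ΔV.
W = (280 kPa)(11.9 − 23.8 L) = (280)(-11.9) = -3332 J.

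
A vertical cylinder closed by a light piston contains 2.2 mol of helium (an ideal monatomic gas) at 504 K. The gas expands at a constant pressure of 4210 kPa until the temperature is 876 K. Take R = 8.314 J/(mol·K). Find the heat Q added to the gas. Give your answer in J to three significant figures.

Q ≈ 17000 J

Isobaric: W = nRΔT = (2.2)(8.314)(372) = 6804 J.
ΔU = nCᵥΔT with Cᵥ = 3R/2: ΔU = (2.2)(12.47)(372) = 10206 J.
Q = ΔU + W = 10206 + 6804 = 17010 J.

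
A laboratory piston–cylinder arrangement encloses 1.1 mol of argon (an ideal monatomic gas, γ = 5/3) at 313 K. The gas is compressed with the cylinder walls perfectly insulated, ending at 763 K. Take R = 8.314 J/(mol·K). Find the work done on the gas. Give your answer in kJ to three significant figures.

Adiabatic ⇒ Q = 0, so W_by = −ΔU = nCᵥ(T₁ − T₂).
Cᵥ = 3R/2 = 12.47 J/(mol·K).
W = (1.1)(12.47)(313 − 763) = -6173 J.
Work on gas = −W_by = 6173 J.

W ≈ 6.17 kJ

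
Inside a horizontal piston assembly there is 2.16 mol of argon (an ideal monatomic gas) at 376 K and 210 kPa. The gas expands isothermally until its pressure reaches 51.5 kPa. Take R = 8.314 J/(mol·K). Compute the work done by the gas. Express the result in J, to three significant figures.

W ≈ 9490 J

Isothermal process: W = nRT ln(V₂/V₁) = nRT ln(P₁/P₂).
W = (2.16)(8.314)(376) × ln(210/51.5)
  = 6752 × ln(4.078) = 6752 × 1.406
W_by_gas = 9491 J.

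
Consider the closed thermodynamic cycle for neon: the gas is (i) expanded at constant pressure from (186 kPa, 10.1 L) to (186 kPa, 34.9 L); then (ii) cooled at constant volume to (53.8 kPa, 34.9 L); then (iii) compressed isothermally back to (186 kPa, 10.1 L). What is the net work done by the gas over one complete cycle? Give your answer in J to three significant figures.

W_net ≈ 2280 J

Leg (i): W = PΔV = (186)(34.9 − 10.1) = 4613 J.
Leg (ii): W = 0.
Leg (iii): W = PᵢVᵢ ln(V_f/Vᵢ) = (1878) ln(10.1/34.9) = -2328 J.
W_net = 4613 − 2328 = 2285 J.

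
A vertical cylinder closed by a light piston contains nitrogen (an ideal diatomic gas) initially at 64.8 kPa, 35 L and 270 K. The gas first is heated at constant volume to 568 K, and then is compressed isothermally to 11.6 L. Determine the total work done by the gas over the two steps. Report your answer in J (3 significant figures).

W_total ≈ -5270 J

Step 1 (isochoric): W = 0 (constant volume).
After step 1: P = 136.3 kPa (V unchanged).
Step 2 (isothermal): W = P₁V₁ ln(V₂/V₁) = (4771) ln(11.6/35) = -5269 J.
W_total = 0 − 5269 = -5269 J.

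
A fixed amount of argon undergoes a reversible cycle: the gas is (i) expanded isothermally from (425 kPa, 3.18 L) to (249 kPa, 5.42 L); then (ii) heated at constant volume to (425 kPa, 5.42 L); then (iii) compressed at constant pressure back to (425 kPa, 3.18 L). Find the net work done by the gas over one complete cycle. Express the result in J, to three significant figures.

W_net ≈ -231 J

Leg (i): W = PᵢVᵢ ln(V_f/Vᵢ) = (1352) ln(5.42/3.18) = 720.6 J.
Leg (ii): W = 0.
Leg (iii): W = PΔV = (425)(3.18 − 5.42) = -952 J.
W_net = 720.6 − 952 = -231.4 J.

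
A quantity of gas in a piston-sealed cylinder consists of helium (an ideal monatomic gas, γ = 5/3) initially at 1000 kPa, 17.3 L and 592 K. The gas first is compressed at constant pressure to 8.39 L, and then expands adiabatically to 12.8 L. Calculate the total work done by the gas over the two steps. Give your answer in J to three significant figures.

Step 1 (isobaric): W = PΔV = (1000 kPa)(8.39 − 17.3 L) = -8910 J.
After step 1: P = 1000 kPa, V = 8.39 L, T = 287.1 K.
Step 2 (adiabatic): W = (P₁V₁ − P₂V₂)/(γ−1) = (8390 − 6331)/0.667 = 3089 J.
W_total = -8910 + 3089 = -5821 J.

W_total ≈ -5820 J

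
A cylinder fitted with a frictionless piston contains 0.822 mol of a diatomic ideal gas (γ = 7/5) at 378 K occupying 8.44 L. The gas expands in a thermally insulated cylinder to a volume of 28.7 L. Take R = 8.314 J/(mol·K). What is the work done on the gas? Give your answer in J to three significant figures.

Adiabatic: TV^(γ−1) = const with γ = 7/5.
T₂ = T₁ (V₁/V₂)^(γ−1) = 378 × (8.44/28.7)^0.4 = 378 × 0.6129 = 231.7 K.
W_by = nCᵥ(T₁ − T₂) = (0.822)(20.79)(378 − 231.7) = 2500 J.
Work on gas = −W_by = -2500 J.

W ≈ -2500 J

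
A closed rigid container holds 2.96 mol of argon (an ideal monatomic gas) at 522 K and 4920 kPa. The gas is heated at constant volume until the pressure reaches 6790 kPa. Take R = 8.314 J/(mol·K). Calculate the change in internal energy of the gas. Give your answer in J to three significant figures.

ΔU ≈ 7320 J

Constant volume ⇒ W = 0, so Q = ΔU = nCᵥΔT with Cᵥ = 3R/2 = 12.47 J/(mol·K).
At constant V, T₂/T₁ = P₂/P₁ ⇒ ΔT = T₁(P₂/P₁ − 1) = 522·(6790/4920 − 1) = 198.4 K.
ΔU = (2.96)(12.47)(198.4) = 7324 J.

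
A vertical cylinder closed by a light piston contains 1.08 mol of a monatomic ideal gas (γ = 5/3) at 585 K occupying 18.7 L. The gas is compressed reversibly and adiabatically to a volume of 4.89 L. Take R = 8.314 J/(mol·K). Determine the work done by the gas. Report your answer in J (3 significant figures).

W ≈ -11400 J

Adiabatic: TV^(γ−1) = const with γ = 5/3.
T₂ = T₁ (V₁/V₂)^(γ−1) = 585 × (18.7/4.89)^0.667 = 585 × 2.445 = 1431 K.
W_by = nCᵥ(T₁ − T₂) = (1.08)(12.47)(585 − 1431) = -11389 J.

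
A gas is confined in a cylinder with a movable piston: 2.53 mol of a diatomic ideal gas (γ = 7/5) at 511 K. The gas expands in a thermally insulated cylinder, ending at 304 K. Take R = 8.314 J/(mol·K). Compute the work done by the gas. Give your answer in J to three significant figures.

W ≈ 10900 J

Adiabatic ⇒ Q = 0, so W_by = −ΔU = nCᵥ(T₁ − T₂).
Cᵥ = 5R/2 = 20.79 J/(mol·K).
W = (2.53)(20.79)(511 − 304) = 10885 J.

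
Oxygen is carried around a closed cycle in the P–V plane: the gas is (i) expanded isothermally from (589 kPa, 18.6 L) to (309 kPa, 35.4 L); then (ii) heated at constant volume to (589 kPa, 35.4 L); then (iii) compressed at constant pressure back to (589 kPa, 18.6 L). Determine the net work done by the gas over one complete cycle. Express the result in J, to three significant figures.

W_net ≈ -2840 J

Leg (i): W = PᵢVᵢ ln(V_f/Vᵢ) = (10955) ln(35.4/18.6) = 7050 J.
Leg (ii): W = 0.
Leg (iii): W = PΔV = (589)(18.6 − 35.4) = -9895 J.
W_net = 7050 − 9895 = -2845 J.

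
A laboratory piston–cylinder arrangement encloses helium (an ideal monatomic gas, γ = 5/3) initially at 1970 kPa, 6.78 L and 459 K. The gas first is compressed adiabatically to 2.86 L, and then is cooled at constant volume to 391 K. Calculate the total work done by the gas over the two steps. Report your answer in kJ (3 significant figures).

W_total ≈ -15.6 kJ

Step 1 (adiabatic): W = (P₁V₁ − P₂V₂)/(γ−1) = (13357 − 23747)/0.667 = -15585 J.
Step 2 (isochoric): W = 0 (constant volume).
W_total = -15585 + 0 = -15585 J.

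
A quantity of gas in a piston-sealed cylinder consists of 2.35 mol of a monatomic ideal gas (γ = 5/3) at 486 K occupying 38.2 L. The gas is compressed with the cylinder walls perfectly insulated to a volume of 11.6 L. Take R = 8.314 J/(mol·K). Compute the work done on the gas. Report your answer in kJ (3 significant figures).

W ≈ 17.3 kJ

Adiabatic: TV^(γ−1) = const with γ = 5/3.
T₂ = T₁ (V₁/V₂)^(γ−1) = 486 × (38.2/11.6)^0.667 = 486 × 2.213 = 1076 K.
W_by = nCᵥ(T₁ − T₂) = (2.35)(12.47)(486 − 1076) = -17283 J.
Work on gas = −W_by = 17283 J.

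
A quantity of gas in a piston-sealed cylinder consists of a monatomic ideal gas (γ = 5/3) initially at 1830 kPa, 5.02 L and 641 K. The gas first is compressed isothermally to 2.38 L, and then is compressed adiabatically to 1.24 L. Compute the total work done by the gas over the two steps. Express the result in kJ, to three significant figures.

Step 1 (isothermal): W = P₁V₁ ln(V₂/V₁) = (9187) ln(2.38/5.02) = -6856 J.
After step 1: P = 3860 kPa, V = 2.38 L, T = 641 K.
Step 2 (adiabatic): W = (P₁V₁ − P₂V₂)/(γ−1) = (9187 − 14188)/0.667 = -7502 J.
W_total = -6856 − 7502 = -14359 J.

W_total ≈ -14.4 kJ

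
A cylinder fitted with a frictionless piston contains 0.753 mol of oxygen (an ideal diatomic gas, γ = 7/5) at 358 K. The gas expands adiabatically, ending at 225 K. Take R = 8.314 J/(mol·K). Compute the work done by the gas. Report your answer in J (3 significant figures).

W ≈ 2080 J

Adiabatic ⇒ Q = 0, so W_by = −ΔU = nCᵥ(T₁ − T₂).
Cᵥ = 5R/2 = 20.79 J/(mol·K).
W = (0.753)(20.79)(358 − 225) = 2082 J.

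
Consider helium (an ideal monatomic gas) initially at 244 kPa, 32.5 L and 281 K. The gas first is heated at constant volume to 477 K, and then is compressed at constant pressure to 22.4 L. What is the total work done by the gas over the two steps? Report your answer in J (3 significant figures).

W_total ≈ -4180 J

Step 1 (isochoric): W = 0 (constant volume).
After step 1: P = 414.2 kPa (V unchanged).
Step 2 (isobaric): W = PΔV = (414.2 kPa)(22.4 − 32.5 L) = -4183 J.
W_total = 0 − 4183 = -4183 J.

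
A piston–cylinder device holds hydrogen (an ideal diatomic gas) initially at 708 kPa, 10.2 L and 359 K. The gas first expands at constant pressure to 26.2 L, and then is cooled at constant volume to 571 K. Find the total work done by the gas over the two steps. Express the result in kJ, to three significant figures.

W_total ≈ 11.3 kJ

Step 1 (isobaric): W = PΔV = (708 kPa)(26.2 − 10.2 L) = 11328 J.
Step 2 (isochoric): W = 0 (constant volume).
W_total = 11328 + 0 = 11328 J.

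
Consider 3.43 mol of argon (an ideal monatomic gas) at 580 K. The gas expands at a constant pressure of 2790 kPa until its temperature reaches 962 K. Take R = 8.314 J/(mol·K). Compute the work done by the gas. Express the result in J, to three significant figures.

W ≈ 10900 J

Isobaric: W = P ΔV = nR ΔT.
W = (3.43)(8.314)(962 − 580) = 10894 J.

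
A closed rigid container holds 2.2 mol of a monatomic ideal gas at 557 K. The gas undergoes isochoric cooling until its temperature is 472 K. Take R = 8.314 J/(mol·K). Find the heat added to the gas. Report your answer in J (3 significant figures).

Q ≈ -2330 J

Constant volume ⇒ W = 0, so Q = ΔU = nCᵥΔT with Cᵥ = 3R/2 = 12.47 J/(mol·K).
ΔU = (2.2)(12.47)(472 − 557) = -2332 J.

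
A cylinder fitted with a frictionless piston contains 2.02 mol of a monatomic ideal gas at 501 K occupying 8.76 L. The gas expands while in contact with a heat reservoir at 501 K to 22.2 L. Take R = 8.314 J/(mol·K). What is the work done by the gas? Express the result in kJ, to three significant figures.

Isothermal: W = nRT ln(V₂/V₁).
W = (2.02)(8.314)(501) × ln(22.2/8.76)
  = 8414 × 0.9299
W_by_gas = 7824 J.

W ≈ 7.82 kJ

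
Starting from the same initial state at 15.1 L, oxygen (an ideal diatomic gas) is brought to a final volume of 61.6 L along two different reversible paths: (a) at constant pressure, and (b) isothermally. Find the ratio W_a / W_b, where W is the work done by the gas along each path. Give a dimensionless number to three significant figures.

W_a / W_b ≈ 2.19

Path (a) isobaric: W = P₁(V₂ − V₁) → W_a/(P₁V₁) = 3.079.
Path (b) isothermal: W = P₁V₁ ln(V₂/V₁) → W_b/(P₁V₁) = 1.406.
W_a / W_b = 3.079 / 1.406 = 2.19.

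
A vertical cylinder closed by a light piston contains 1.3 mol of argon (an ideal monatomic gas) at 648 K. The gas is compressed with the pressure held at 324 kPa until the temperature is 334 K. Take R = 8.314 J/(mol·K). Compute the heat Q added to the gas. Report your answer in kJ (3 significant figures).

Isobaric: W = nRΔT = (1.3)(8.314)(-314) = -3394 J.
ΔU = nCᵥΔT with Cᵥ = 3R/2: ΔU = (1.3)(12.47)(-314) = -5091 J.
Q = ΔU + W = -5091 − 3394 = -8484 J.

Q ≈ -8.48 kJ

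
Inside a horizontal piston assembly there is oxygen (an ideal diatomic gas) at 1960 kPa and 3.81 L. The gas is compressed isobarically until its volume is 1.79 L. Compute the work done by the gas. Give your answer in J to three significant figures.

Isobaric: W = P ΔV.
W = (1960 kPa)(1.79 − 3.81 L) = (1960)(-2.02) = -3959 J.

W ≈ -3960 J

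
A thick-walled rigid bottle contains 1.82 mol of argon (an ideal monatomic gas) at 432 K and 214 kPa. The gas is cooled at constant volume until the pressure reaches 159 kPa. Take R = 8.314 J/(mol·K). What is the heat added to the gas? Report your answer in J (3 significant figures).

Q ≈ -2520 J

Constant volume ⇒ W = 0, so Q = ΔU = nCᵥΔT with Cᵥ = 3R/2 = 12.47 J/(mol·K).
At constant V, T₂/T₁ = P₂/P₁ ⇒ ΔT = T₁(P₂/P₁ − 1) = 432·(159/214 − 1) = -111 K.
ΔU = (1.82)(12.47)(-111) = -2520 J.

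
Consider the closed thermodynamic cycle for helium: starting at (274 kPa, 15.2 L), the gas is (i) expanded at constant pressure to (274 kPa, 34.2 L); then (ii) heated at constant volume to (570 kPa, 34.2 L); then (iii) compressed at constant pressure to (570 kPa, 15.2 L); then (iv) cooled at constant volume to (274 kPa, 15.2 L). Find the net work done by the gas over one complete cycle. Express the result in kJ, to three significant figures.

Constant-volume legs do no work.
W(i) = (274)(34.2 − 15.2) = 5206 J; W(iii) = (570)(15.2 − 34.2) = -10830 J.
W_net = 5206 − 10830 = -5624 J (the counter-clockwise enclosed area).

W_net ≈ -5.62 kJ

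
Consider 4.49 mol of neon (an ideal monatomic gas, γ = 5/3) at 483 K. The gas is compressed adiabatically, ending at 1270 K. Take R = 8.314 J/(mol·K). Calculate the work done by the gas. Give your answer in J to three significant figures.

Adiabatic ⇒ Q = 0, so W_by = −ΔU = nCᵥ(T₁ − T₂).
Cᵥ = 3R/2 = 12.47 J/(mol·K).
W = (4.49)(12.47)(483 − 1270) = -44068 J.

W ≈ -44100 J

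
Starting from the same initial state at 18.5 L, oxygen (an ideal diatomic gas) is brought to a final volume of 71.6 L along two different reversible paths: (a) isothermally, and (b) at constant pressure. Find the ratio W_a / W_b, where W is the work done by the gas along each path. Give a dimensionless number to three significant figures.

W_a / W_b ≈ 0.471

Path (a) isothermal: W = P₁V₁ ln(V₂/V₁) → W_a/(P₁V₁) = 1.353.
Path (b) isobaric: W = P₁(V₂ − V₁) → W_b/(P₁V₁) = 2.87.
W_a / W_b = 1.353 / 2.87 = 0.4715.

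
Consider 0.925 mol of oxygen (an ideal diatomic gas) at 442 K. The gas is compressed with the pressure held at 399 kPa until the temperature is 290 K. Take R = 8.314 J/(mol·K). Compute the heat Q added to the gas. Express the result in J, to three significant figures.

Isobaric: W = nRΔT = (0.925)(8.314)(-152) = -1169 J.
ΔU = nCᵥΔT with Cᵥ = 5R/2: ΔU = (0.925)(20.79)(-152) = -2922 J.
Q = ΔU + W = -2922 − 1169 = -4091 J.

Q ≈ -4090 J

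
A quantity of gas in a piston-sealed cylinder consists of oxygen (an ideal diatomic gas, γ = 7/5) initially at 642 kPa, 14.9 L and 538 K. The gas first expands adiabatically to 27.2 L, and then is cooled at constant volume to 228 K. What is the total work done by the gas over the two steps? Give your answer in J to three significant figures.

Step 1 (adiabatic): W = (P₁V₁ − P₂V₂)/(γ−1) = (9566 − 7519)/0.4 = 5117 J.
Step 2 (isochoric): W = 0 (constant volume).
W_total = 5117 + 0 = 5117 J.

W_total ≈ 5120 J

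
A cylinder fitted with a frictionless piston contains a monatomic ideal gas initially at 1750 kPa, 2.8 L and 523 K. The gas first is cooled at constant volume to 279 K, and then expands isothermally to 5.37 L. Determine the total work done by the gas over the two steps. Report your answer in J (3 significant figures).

W_total ≈ 1700 J

Step 1 (isochoric): W = 0 (constant volume).
After step 1: P = 933.6 kPa (V unchanged).
Step 2 (isothermal): W = P₁V₁ ln(V₂/V₁) = (2614) ln(5.37/2.8) = 1702 J.
W_total = 0 + 1702 = 1702 J.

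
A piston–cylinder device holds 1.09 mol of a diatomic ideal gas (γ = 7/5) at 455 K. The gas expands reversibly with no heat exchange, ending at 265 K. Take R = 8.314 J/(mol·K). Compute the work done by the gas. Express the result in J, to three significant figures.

W ≈ 4300 J

Adiabatic ⇒ Q = 0, so W_by = −ΔU = nCᵥ(T₁ − T₂).
Cᵥ = 5R/2 = 20.79 J/(mol·K).
W = (1.09)(20.79)(455 − 265) = 4305 J.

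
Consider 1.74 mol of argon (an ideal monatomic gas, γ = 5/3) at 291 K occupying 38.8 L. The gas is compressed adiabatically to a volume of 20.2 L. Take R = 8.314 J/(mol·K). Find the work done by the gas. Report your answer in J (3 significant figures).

W ≈ -3440 J

Adiabatic: TV^(γ−1) = const with γ = 5/3.
T₂ = T₁ (V₁/V₂)^(γ−1) = 291 × (38.8/20.2)^0.667 = 291 × 1.545 = 449.7 K.
W_by = nCᵥ(T₁ − T₂) = (1.74)(12.47)(291 − 449.7) = -3443 J.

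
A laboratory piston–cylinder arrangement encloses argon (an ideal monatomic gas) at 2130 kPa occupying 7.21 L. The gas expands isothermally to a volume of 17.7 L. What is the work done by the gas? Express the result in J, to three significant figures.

W ≈ 13800 J

Isothermal: W = nRT ln(V₂/V₁) = P₁V₁ ln(V₂/V₁).
P₁V₁ = (2130 kPa)(7.21 L) = 15357 J.
W = 15357 × ln(17.7/7.21) = 15357 × 0.8981
W_by_gas = 13792 J.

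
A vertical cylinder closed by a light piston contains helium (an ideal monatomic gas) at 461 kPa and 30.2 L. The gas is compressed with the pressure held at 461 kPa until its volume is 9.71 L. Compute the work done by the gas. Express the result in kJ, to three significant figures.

Isobaric: W = P ΔV.
W = (461 kPa)(9.71 − 30.2 L) = (461)(-20.49) = -9446 J.

W ≈ -9.45 kJ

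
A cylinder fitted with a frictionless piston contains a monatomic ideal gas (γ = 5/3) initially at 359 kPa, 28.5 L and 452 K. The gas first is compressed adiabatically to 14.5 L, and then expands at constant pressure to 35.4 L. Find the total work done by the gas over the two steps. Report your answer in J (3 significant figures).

Step 1 (adiabatic): W = (P₁V₁ − P₂V₂)/(γ−1) = (10232 − 16054)/0.667 = -8734 J.
After step 1: P = 1107 kPa, V = 14.5 L, T = 709.2 K.
Step 2 (isobaric): W = PΔV = (1107 kPa)(35.4 − 14.5 L) = 23140 J.
W_total = -8734 + 23140 = 14406 J.

W_total ≈ 14400 J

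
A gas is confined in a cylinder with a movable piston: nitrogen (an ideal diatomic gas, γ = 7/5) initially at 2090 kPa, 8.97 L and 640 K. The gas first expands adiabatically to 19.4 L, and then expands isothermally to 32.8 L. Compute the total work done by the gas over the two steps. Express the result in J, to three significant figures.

W_total ≈ 19700 J

Step 1 (adiabatic): W = (P₁V₁ − P₂V₂)/(γ−1) = (18747 − 13770)/0.4 = 12443 J.
After step 1: P = 709.8 kPa, V = 19.4 L, T = 470.1 K.
Step 2 (isothermal): W = P₁V₁ ln(V₂/V₁) = (13770) ln(32.8/19.4) = 7231 J.
W_total = 12443 + 7231 = 19675 J.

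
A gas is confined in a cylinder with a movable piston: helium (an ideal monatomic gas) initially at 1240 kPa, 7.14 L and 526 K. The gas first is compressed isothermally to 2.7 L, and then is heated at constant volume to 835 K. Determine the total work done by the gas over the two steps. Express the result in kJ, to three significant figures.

W_total ≈ -8.61 kJ

Step 1 (isothermal): W = P₁V₁ ln(V₂/V₁) = (8854) ln(2.7/7.14) = -8610 J.
Step 2 (isochoric): W = 0 (constant volume).
W_total = -8610 + 0 = -8610 J.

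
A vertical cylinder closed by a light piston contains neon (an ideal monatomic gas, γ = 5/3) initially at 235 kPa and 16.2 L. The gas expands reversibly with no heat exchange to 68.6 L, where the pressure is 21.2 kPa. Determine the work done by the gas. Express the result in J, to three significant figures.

W ≈ 3530 J

Adiabatic: W = (P₁V₁ − P₂V₂)/(γ − 1) with γ = 5/3.
P₁V₁ = 3807 J, P₂V₂ = 1454 J.
W = (3807 − 1454) / 0.6667 = 3529 J.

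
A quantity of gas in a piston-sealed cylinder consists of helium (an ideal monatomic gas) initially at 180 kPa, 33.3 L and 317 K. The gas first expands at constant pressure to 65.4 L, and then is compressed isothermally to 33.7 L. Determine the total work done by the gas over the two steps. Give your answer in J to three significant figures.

Step 1 (isobaric): W = PΔV = (180 kPa)(65.4 − 33.3 L) = 5778 J.
After step 1: P = 180 kPa, V = 65.4 L, T = 622.6 K.
Step 2 (isothermal): W = P₁V₁ ln(V₂/V₁) = (11772) ln(33.7/65.4) = -7805 J.
W_total = 5778 − 7805 = -2027 J.

W_total ≈ -2030 J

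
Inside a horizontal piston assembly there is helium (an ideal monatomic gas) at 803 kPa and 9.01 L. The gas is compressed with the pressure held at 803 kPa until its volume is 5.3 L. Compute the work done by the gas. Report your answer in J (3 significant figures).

Isobaric: W = P ΔV.
W = (803 kPa)(5.3 − 9.01 L) = (803)(-3.71) = -2979 J.

W ≈ -2980 J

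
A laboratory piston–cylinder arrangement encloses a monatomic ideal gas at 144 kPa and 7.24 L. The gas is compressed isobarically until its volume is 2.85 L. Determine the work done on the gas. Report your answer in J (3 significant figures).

Isobaric: W = P ΔV.
W = (144 kPa)(2.85 − 7.24 L) = (144)(-4.39) = -632.2 J.
Work on gas = −W_by = 632.2 J.

W ≈ 632 J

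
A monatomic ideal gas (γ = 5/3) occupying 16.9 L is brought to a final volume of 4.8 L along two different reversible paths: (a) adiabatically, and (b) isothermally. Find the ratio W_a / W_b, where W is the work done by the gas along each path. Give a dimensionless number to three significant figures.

W_a / W_b ≈ 1.57

Path (a) adiabatic: W = P₁V₁(1 − (V₁/V₂)^(γ−1))/(γ−1) → W_a/(P₁V₁) = -1.972.
Path (b) isothermal: W = P₁V₁ ln(V₂/V₁) → W_b/(P₁V₁) = -1.259.
W_a / W_b = -1.972 / -1.259 = 1.566.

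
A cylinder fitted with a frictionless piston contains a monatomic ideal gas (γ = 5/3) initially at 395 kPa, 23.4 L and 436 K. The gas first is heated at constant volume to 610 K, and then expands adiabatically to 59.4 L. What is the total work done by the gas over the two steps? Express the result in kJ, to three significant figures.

Step 1 (isochoric): W = 0 (constant volume).
After step 1: P = 552.6 kPa (V unchanged).
Step 2 (adiabatic): W = (P₁V₁ − P₂V₂)/(γ−1) = (12932 − 6949)/0.667 = 8974 J.
W_total = 0 + 8974 = 8974 J.

W_total ≈ 8.97 kJ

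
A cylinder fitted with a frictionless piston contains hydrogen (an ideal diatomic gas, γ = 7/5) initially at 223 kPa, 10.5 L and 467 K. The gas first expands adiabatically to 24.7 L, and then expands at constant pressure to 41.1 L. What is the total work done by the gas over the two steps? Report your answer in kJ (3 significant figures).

Step 1 (adiabatic): W = (P₁V₁ − P₂V₂)/(γ−1) = (2342 − 1663)/0.4 = 1696 J.
After step 1: P = 67.33 kPa, V = 24.7 L, T = 331.7 K.
Step 2 (isobaric): W = PΔV = (67.33 kPa)(41.1 − 24.7 L) = 1104 J.
W_total = 1696 + 1104 = 2800 J.

W_total ≈ 2.80 kJ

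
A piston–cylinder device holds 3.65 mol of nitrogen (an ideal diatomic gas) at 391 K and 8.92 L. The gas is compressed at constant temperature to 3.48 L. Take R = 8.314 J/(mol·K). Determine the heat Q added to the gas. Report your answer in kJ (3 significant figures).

Q ≈ -11.2 kJ

Isothermal ⇒ ΔU = 0, so Q = W = nRT ln(V₂/V₁).
Q = (3.65)(8.314)(391) ln(3.48/8.92) = 11865 × -0.9413 = -11168 J.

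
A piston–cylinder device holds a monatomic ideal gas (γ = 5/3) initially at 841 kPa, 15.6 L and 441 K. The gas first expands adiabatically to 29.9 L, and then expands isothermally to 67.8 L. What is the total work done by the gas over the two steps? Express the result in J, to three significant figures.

Step 1 (adiabatic): W = (P₁V₁ − P₂V₂)/(γ−1) = (13120 − 8503)/0.667 = 6925 J.
After step 1: P = 284.4 kPa, V = 29.9 L, T = 285.8 K.
Step 2 (isothermal): W = P₁V₁ ln(V₂/V₁) = (8503) ln(67.8/29.9) = 6961 J.
W_total = 6925 + 6961 = 13887 J.

W_total ≈ 13900 J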